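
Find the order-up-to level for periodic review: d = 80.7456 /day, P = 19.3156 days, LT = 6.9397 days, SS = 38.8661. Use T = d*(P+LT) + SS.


P + LT = 26.2553
d*(P+LT) = 80.7456 * 26.2553 = 2120.0000
T = 2120.0000 + 38.8661 = 2158.8661

2158.8661 units


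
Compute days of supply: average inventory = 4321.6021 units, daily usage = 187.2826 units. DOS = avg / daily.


DOS = 4321.6021 / 187.2826 = 23.0753

23.0753 days


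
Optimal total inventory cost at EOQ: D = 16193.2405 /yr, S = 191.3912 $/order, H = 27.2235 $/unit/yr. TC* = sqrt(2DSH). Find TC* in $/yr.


2*D*S*H = 168744523.4318
TC* = sqrt(168744523.4318) = 12990.1703

12990.1703 $/yr


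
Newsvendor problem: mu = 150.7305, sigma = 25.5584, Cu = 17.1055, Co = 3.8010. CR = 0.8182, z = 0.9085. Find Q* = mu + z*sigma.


CR = Cu/(Cu+Co) = 17.1055/(17.1055+3.8010) = 0.8182
z = 0.9085
Q* = 150.7305 + 0.9085 * 25.5584 = 173.9503

173.9503 units


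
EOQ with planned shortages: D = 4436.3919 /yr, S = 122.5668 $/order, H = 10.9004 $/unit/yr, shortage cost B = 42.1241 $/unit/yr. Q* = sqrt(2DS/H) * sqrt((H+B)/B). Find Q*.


sqrt(2DS/H) = 315.8604
sqrt((H+B)/B) = 1.1219
Q* = 315.8604 * 1.1219 = 354.3791

354.3791 units


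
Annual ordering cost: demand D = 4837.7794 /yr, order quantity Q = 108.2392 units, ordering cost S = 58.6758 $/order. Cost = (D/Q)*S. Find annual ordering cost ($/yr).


Number of orders = D/Q = 44.6953
Cost = 44.6953 * 58.6758 = 2622.5303

2622.5303 $/yr


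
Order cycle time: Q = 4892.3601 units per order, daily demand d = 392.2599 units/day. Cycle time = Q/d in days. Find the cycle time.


Cycle = 4892.3601 / 392.2599 = 12.4722

12.4722 days


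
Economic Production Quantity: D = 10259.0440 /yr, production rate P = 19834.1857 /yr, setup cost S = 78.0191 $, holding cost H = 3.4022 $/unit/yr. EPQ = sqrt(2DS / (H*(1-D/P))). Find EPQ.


1 - D/P = 1 - 0.5172 = 0.4828
H*(1-D/P) = 1.6424
2DS = 1600802.7595
EPQ = sqrt(974646.5490) = 987.2419

987.2419 units


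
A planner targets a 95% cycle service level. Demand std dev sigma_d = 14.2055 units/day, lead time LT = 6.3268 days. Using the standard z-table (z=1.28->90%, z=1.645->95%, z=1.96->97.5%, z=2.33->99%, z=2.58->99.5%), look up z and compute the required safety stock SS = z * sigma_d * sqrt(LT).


From the table, SL = 95% corresponds to z = 1.645
sqrt(LT) = sqrt(6.3268) = 2.5153
SS = 1.645 * 14.2055 * 2.5153 = 58.7780

58.7780 units


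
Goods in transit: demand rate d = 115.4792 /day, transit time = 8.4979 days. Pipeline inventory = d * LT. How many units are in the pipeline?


Pipeline = 115.4792 * 8.4979 = 981.3307

981.3307 units


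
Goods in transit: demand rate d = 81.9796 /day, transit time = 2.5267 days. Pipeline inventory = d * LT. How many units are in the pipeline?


Pipeline = 81.9796 * 2.5267 = 207.1379

207.1379 units


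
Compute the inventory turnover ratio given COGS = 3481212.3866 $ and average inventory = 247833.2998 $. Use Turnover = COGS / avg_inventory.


Turnover = 3481212.3866 / 247833.2998 = 14.0466

14.0466


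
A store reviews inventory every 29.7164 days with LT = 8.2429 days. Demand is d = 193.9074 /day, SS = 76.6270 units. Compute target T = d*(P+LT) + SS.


P + LT = 37.9593
d*(P+LT) = 193.9074 * 37.9593 = 7360.5892
T = 7360.5892 + 76.6270 = 7437.2162

7437.2162 units


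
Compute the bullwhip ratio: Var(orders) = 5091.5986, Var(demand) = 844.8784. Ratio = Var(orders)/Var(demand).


BW = 5091.5986 / 844.8784 = 6.0264

6.0264


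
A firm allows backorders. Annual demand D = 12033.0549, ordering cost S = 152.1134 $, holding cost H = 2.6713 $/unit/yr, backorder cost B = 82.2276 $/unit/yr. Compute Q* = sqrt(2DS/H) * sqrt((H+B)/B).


sqrt(2DS/H) = 1170.6454
sqrt((H+B)/B) = 1.0161
Q* = 1170.6454 * 1.0161 = 1189.5086

1189.5086 units


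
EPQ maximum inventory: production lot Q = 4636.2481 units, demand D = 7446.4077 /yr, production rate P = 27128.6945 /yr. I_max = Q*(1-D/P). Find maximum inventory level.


D/P = 0.2745
1 - D/P = 0.7255
I_max = 4636.2481 * 0.7255 = 3363.6696

3363.6696 units


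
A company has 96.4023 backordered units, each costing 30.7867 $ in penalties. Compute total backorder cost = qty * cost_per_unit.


Total = 96.4023 * 30.7867 = 2967.9087

2967.9087 $


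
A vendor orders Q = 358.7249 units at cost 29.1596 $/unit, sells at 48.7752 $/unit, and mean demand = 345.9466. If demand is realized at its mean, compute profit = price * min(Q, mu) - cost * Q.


Sales at mu = min(358.7249, 345.9466) = 345.9466
Revenue = 48.7752 * 345.9466 = 16873.6146
Total cost = 29.1596 * 358.7249 = 10460.2746
Profit = 16873.6146 - 10460.2746 = 6413.3400

6413.3400 $


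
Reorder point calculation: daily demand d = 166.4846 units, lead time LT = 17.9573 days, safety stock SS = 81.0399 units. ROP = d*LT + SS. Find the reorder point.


d*LT = 166.4846 * 17.9573 = 2989.6139
ROP = 2989.6139 + 81.0399 = 3070.6538

3070.6538 units


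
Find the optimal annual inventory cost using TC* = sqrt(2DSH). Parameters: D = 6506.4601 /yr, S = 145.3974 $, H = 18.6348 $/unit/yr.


2*D*S*H = 35257875.7586
TC* = sqrt(35257875.7586) = 5937.8343

5937.8343 $/yr


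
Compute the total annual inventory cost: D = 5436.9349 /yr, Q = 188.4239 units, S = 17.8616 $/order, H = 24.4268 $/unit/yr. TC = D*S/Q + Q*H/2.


Ordering cost = D*S/Q = 515.3930
Holding cost = Q*H/2 = 2301.2965
TC = 515.3930 + 2301.2965 = 2816.6894

2816.6894 $/yr


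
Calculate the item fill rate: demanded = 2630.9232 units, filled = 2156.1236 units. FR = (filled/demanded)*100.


FR = 2156.1236 / 2630.9232 * 100 = 81.9531

81.9531%


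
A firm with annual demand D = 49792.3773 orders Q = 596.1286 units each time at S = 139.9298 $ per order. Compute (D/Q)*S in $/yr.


Number of orders = D/Q = 83.5262
Cost = 83.5262 * 139.9298 = 11687.8093

11687.8093 $/yr


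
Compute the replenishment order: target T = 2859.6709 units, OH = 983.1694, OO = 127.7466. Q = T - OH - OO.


Inventory position = OH + OO = 983.1694 + 127.7466 = 1110.9160
Q = 2859.6709 - 1110.9160 = 1748.7549

1748.7549 units


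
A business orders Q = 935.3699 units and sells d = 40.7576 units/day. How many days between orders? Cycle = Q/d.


Cycle = 935.3699 / 40.7576 = 22.9496

22.9496 days


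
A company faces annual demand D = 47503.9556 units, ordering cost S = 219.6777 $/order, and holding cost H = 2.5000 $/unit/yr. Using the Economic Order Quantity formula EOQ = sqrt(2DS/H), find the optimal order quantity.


2*D*S = 2 * 47503.9556 * 219.6777 = 20871119.4142
2*D*S/H = 8348447.7657
EOQ = sqrt(8348447.7657) = 2889.3681

2889.3681 units


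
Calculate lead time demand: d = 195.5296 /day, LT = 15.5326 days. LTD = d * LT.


LTD = 195.5296 * 15.5326 = 3037.0831

3037.0831 units


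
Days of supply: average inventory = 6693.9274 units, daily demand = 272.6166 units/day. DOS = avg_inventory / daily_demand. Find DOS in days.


DOS = 6693.9274 / 272.6166 = 24.5544

24.5544 days


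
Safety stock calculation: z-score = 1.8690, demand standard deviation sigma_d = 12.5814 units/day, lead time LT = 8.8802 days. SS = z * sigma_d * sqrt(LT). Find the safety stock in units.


sqrt(LT) = sqrt(8.8802) = 2.9800
SS = 1.8690 * 12.5814 * 2.9800 = 70.0728

70.0728 units


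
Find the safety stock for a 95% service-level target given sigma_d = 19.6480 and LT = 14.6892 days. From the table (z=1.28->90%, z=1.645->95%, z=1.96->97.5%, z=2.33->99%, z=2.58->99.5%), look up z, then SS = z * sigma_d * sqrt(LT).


From the table, SL = 95% corresponds to z = 1.645
sqrt(LT) = sqrt(14.6892) = 3.8326
SS = 1.645 * 19.6480 * 3.8326 = 123.8749

123.8749 units


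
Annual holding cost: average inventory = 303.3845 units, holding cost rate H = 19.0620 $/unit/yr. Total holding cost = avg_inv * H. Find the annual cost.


Cost = 303.3845 * 19.0620 = 5783.1153

5783.1153 $/yr


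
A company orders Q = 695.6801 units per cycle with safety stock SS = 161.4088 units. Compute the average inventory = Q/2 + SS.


Q/2 = 347.8401
Avg = 347.8401 + 161.4088 = 509.2489

509.2489 units


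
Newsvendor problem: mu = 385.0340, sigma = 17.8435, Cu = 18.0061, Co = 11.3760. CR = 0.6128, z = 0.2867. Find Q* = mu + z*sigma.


CR = Cu/(Cu+Co) = 18.0061/(18.0061+11.3760) = 0.6128
z = 0.2867
Q* = 385.0340 + 0.2867 * 17.8435 = 390.1497

390.1497 units


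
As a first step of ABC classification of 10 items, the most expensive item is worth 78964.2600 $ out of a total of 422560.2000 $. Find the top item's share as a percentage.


Top item = 78964.2600
Total = 422560.2000
Percentage = 78964.2600 / 422560.2000 * 100 = 18.6871

18.6871%


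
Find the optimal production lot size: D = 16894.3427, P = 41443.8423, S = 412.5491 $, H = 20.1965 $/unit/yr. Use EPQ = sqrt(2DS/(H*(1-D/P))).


1 - D/P = 1 - 0.4076 = 0.5924
H*(1-D/P) = 11.9635
2DS = 13939491.7520
EPQ = sqrt(1165167.0473) = 1079.4290

1079.4290 units


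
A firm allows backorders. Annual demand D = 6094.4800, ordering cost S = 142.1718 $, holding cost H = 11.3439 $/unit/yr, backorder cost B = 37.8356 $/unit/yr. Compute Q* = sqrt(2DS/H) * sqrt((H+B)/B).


sqrt(2DS/H) = 390.8489
sqrt((H+B)/B) = 1.1401
Q* = 390.8489 * 1.1401 = 445.6056

445.6056 units


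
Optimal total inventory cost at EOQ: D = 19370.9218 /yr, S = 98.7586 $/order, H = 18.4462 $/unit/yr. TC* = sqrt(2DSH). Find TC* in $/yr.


2*D*S*H = 70576825.6994
TC* = sqrt(70576825.6994) = 8401.0015

8401.0015 $/yr


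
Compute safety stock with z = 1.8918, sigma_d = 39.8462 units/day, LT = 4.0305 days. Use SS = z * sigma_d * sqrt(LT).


sqrt(LT) = sqrt(4.0305) = 2.0076
SS = 1.8918 * 39.8462 * 2.0076 = 151.3358

151.3358 units


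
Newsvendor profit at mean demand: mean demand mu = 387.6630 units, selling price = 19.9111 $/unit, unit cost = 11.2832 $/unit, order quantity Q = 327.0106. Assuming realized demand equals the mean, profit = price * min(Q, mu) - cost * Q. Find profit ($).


Sales at mu = min(327.0106, 387.6630) = 327.0106
Revenue = 19.9111 * 327.0106 = 6511.1408
Total cost = 11.2832 * 327.0106 = 3689.7260
Profit = 6511.1408 - 3689.7260 = 2821.4148

2821.4148 $


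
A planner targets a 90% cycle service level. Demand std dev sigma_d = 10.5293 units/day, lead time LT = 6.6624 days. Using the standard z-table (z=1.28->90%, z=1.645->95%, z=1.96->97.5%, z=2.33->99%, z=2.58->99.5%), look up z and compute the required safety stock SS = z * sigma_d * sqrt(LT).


From the table, SL = 90% corresponds to z = 1.28
sqrt(LT) = sqrt(6.6624) = 2.5812
SS = 1.28 * 10.5293 * 2.5812 = 34.7876

34.7876 units


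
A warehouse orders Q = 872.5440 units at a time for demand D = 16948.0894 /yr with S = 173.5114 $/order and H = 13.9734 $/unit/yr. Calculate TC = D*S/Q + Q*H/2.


Ordering cost = D*S/Q = 3370.2446
Holding cost = Q*H/2 = 6096.2032
TC = 3370.2446 + 6096.2032 = 9466.4478

9466.4478 $/yr


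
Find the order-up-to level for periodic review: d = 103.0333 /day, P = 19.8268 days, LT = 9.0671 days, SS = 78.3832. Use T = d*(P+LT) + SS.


P + LT = 28.8939
d*(P+LT) = 103.0333 * 28.8939 = 2977.0339
T = 2977.0339 + 78.3832 = 3055.4171

3055.4171 units


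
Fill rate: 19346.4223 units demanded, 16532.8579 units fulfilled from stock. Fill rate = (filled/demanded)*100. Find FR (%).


FR = 16532.8579 / 19346.4223 * 100 = 85.4569

85.4569%


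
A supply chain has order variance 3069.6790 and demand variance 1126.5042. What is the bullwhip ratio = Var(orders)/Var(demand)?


BW = 3069.6790 / 1126.5042 = 2.7250

2.7250


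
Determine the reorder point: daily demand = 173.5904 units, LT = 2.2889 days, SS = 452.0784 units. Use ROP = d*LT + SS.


d*LT = 173.5904 * 2.2889 = 397.3311
ROP = 397.3311 + 452.0784 = 849.4095

849.4095 units


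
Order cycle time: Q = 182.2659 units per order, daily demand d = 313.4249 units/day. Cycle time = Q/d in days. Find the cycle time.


Cycle = 182.2659 / 313.4249 = 0.5815

0.5815 days


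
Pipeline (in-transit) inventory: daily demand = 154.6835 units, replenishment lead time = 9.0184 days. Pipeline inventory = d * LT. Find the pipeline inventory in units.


Pipeline = 154.6835 * 9.0184 = 1394.9977

1394.9977 units


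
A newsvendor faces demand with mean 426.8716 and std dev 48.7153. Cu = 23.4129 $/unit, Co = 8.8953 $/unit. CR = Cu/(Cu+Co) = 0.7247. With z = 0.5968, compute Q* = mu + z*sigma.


CR = Cu/(Cu+Co) = 23.4129/(23.4129+8.8953) = 0.7247
z = 0.5968
Q* = 426.8716 + 0.5968 * 48.7153 = 455.9449

455.9449 units


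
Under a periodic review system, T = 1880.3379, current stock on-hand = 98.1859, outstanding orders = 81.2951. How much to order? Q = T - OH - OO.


Inventory position = OH + OO = 98.1859 + 81.2951 = 179.4810
Q = 1880.3379 - 179.4810 = 1700.8569

1700.8569 units


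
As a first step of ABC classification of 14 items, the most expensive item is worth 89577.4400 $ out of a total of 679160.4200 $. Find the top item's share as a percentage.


Top item = 89577.4400
Total = 679160.4200
Percentage = 89577.4400 / 679160.4200 * 100 = 13.1894

13.1894%


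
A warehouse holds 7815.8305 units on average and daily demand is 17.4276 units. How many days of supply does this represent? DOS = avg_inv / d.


DOS = 7815.8305 / 17.4276 = 448.4743

448.4743 days


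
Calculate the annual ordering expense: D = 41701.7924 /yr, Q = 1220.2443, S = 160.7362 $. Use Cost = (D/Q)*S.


Number of orders = D/Q = 34.1750
Cost = 34.1750 * 160.7362 = 5493.1522

5493.1522 $/yr


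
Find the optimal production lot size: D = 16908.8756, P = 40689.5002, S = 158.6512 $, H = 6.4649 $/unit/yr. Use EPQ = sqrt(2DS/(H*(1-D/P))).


1 - D/P = 1 - 0.4156 = 0.5844
H*(1-D/P) = 3.7784
2DS = 5365226.8092
EPQ = sqrt(1419990.2833) = 1191.6335

1191.6335 units


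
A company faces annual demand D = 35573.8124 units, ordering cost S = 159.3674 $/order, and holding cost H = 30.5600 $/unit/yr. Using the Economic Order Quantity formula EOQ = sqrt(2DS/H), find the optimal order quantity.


2*D*S = 2 * 35573.8124 * 159.3674 = 11338611.9806
2*D*S/H = 371027.8789
EOQ = sqrt(371027.8789) = 609.1206

609.1206 units


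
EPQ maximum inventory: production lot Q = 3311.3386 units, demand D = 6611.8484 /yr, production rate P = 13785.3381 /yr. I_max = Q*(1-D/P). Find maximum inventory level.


D/P = 0.4796
1 - D/P = 0.5204
I_max = 3311.3386 * 0.5204 = 1723.1245

1723.1245 units


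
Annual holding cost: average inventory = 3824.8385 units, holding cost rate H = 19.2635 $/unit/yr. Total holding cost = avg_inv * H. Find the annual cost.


Cost = 3824.8385 * 19.2635 = 73679.7764

73679.7764 $/yr


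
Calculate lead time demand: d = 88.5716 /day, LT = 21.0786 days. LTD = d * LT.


LTD = 88.5716 * 21.0786 = 1866.9653

1866.9653 units


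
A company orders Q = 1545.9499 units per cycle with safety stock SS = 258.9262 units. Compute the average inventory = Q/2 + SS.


Q/2 = 772.9750
Avg = 772.9750 + 258.9262 = 1031.9012

1031.9012 units


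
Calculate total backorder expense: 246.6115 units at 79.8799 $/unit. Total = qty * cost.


Total = 246.6115 * 79.8799 = 19699.3020

19699.3020 $


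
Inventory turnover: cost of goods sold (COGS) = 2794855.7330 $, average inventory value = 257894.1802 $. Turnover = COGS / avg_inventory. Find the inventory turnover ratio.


Turnover = 2794855.7330 / 257894.1802 = 10.8372

10.8372


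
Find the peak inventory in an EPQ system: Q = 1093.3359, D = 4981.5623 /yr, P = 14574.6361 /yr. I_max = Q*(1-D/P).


D/P = 0.3418
1 - D/P = 0.6582
I_max = 1093.3359 * 0.6582 = 719.6373

719.6373 units


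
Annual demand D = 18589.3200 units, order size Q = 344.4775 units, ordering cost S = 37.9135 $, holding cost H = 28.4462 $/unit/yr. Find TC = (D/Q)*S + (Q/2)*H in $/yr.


Ordering cost = D*S/Q = 2045.9571
Holding cost = Q*H/2 = 4899.5379
TC = 2045.9571 + 4899.5379 = 6945.4950

6945.4950 $/yr


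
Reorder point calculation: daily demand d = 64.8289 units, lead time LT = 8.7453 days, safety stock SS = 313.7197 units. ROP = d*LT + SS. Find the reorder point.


d*LT = 64.8289 * 8.7453 = 566.9482
ROP = 566.9482 + 313.7197 = 880.6679

880.6679 units


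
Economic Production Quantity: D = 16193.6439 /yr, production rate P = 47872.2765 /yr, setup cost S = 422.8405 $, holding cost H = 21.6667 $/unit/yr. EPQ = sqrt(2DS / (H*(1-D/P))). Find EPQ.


1 - D/P = 1 - 0.3383 = 0.6617
H*(1-D/P) = 14.3376
2DS = 13694656.9670
EPQ = sqrt(955159.8118) = 977.3228

977.3228 units


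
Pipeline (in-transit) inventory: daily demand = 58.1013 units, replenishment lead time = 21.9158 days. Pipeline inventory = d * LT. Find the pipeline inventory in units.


Pipeline = 58.1013 * 21.9158 = 1273.3365

1273.3365 units


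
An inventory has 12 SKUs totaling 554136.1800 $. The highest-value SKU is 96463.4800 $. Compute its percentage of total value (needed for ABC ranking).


Top item = 96463.4800
Total = 554136.1800
Percentage = 96463.4800 / 554136.1800 * 100 = 17.4079

17.4079%


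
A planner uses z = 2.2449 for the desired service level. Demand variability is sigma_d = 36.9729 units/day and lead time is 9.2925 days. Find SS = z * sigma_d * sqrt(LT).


sqrt(LT) = sqrt(9.2925) = 3.0484
SS = 2.2449 * 36.9729 * 3.0484 = 253.0153

253.0153 units


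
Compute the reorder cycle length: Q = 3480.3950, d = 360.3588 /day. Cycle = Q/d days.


Cycle = 3480.3950 / 360.3588 = 9.6581

9.6581 days


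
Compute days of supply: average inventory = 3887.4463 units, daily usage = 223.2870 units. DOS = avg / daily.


DOS = 3887.4463 / 223.2870 = 17.4101

17.4101 days


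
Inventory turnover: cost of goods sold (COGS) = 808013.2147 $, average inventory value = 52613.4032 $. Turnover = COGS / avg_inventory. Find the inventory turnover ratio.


Turnover = 808013.2147 / 52613.4032 = 15.3576

15.3576


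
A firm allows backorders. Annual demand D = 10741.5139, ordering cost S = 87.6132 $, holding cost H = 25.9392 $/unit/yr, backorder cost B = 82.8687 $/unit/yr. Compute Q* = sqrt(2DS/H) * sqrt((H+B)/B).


sqrt(2DS/H) = 269.3731
sqrt((H+B)/B) = 1.1459
Q* = 269.3731 * 1.1459 = 308.6663

308.6663 units


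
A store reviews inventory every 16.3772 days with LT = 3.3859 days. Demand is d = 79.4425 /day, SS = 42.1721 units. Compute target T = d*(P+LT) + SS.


P + LT = 19.7631
d*(P+LT) = 79.4425 * 19.7631 = 1570.0301
T = 1570.0301 + 42.1721 = 1612.2022

1612.2022 units


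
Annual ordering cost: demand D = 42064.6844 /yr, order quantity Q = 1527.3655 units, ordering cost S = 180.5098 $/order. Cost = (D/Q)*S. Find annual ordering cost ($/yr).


Number of orders = D/Q = 27.5407
Cost = 27.5407 * 180.5098 = 4971.3626

4971.3626 $/yr


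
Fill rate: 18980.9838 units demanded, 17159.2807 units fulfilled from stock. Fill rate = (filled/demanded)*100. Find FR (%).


FR = 17159.2807 / 18980.9838 * 100 = 90.4025

90.4025%


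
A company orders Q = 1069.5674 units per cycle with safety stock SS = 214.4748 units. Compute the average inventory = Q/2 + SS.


Q/2 = 534.7837
Avg = 534.7837 + 214.4748 = 749.2585

749.2585 units


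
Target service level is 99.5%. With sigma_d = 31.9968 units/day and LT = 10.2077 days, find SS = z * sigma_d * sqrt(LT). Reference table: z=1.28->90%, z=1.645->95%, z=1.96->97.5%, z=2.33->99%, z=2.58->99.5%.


From the table, SL = 99.5% corresponds to z = 2.58
sqrt(LT) = sqrt(10.2077) = 3.1949
SS = 2.58 * 31.9968 * 3.1949 = 263.7486

263.7486 units


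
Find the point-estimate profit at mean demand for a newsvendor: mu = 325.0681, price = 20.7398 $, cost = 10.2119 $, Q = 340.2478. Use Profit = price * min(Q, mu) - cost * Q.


Sales at mu = min(340.2478, 325.0681) = 325.0681
Revenue = 20.7398 * 325.0681 = 6741.8474
Total cost = 10.2119 * 340.2478 = 3474.5765
Profit = 6741.8474 - 3474.5765 = 3267.2709

3267.2709 $


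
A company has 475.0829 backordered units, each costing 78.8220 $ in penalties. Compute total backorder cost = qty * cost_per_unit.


Total = 475.0829 * 78.8220 = 37446.9843

37446.9843 $


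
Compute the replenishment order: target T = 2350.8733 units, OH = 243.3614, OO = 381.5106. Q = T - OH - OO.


Inventory position = OH + OO = 243.3614 + 381.5106 = 624.8720
Q = 2350.8733 - 624.8720 = 1726.0013

1726.0013 units


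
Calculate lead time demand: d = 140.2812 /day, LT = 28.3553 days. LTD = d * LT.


LTD = 140.2812 * 28.3553 = 3977.7155

3977.7155 units


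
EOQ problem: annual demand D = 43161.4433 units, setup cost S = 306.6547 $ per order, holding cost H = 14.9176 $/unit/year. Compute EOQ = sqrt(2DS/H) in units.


2*D*S = 2 * 43161.4433 * 306.6547 = 26471318.8935
2*D*S/H = 1774502.5268
EOQ = sqrt(1774502.5268) = 1332.1045

1332.1045 units


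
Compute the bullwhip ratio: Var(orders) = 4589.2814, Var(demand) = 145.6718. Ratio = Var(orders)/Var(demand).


BW = 4589.2814 / 145.6718 = 31.5043

31.5043


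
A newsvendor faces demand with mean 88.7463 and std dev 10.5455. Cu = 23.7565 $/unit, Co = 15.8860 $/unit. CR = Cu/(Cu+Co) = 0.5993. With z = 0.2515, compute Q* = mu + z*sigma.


CR = Cu/(Cu+Co) = 23.7565/(23.7565+15.8860) = 0.5993
z = 0.2515
Q* = 88.7463 + 0.2515 * 10.5455 = 91.3985

91.3985 units


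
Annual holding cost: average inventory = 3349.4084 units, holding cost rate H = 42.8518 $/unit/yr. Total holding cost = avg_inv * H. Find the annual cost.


Cost = 3349.4084 * 42.8518 = 143528.1789

143528.1789 $/yr


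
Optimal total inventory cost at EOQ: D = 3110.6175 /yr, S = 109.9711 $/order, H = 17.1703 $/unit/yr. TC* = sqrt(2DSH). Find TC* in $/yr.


2*D*S*H = 11747164.7336
TC* = sqrt(11747164.7336) = 3427.4137

3427.4137 $/yr


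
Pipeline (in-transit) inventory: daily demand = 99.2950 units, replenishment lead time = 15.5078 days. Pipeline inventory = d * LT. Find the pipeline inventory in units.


Pipeline = 99.2950 * 15.5078 = 1539.8470

1539.8470 units


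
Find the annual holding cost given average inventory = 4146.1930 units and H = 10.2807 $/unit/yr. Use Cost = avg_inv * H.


Cost = 4146.1930 * 10.2807 = 42625.7664

42625.7664 $/yr


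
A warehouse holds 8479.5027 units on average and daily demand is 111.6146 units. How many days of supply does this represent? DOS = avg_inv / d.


DOS = 8479.5027 / 111.6146 = 75.9713

75.9713 days


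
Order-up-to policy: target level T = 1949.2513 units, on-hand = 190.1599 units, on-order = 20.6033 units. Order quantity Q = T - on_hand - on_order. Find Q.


Inventory position = OH + OO = 190.1599 + 20.6033 = 210.7632
Q = 1949.2513 - 210.7632 = 1738.4881

1738.4881 units


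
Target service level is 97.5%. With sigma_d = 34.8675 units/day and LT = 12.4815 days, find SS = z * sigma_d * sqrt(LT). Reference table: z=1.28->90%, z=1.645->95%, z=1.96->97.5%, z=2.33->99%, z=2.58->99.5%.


From the table, SL = 97.5% corresponds to z = 1.96
sqrt(LT) = sqrt(12.4815) = 3.5329
SS = 1.96 * 34.8675 * 3.5329 = 241.4406

241.4406 units


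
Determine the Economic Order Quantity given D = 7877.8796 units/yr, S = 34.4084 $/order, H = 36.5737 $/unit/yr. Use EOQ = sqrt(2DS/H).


2*D*S = 2 * 7877.8796 * 34.4084 = 542130.4649
2*D*S/H = 14822.9593
EOQ = sqrt(14822.9593) = 121.7496

121.7496 units


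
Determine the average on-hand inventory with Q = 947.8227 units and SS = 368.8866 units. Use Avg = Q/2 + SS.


Q/2 = 473.9114
Avg = 473.9114 + 368.8866 = 842.7980

842.7980 units


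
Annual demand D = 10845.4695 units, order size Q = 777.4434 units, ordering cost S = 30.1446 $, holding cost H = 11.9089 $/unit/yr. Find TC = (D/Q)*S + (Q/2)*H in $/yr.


Ordering cost = D*S/Q = 420.5224
Holding cost = Q*H/2 = 4629.2479
TC = 420.5224 + 4629.2479 = 5049.7702

5049.7702 $/yr


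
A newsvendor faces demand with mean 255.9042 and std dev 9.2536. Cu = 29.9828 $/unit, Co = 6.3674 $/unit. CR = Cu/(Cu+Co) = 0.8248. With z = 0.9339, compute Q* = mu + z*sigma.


CR = Cu/(Cu+Co) = 29.9828/(29.9828+6.3674) = 0.8248
z = 0.9339
Q* = 255.9042 + 0.9339 * 9.2536 = 264.5461

264.5461 units


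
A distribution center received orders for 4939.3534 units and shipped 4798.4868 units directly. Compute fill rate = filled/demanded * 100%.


FR = 4798.4868 / 4939.3534 * 100 = 97.1481

97.1481%


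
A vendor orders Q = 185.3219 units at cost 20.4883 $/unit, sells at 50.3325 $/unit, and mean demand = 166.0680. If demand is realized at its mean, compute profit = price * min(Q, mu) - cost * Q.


Sales at mu = min(185.3219, 166.0680) = 166.0680
Revenue = 50.3325 * 166.0680 = 8358.6176
Total cost = 20.4883 * 185.3219 = 3796.9307
Profit = 8358.6176 - 3796.9307 = 4561.6869

4561.6869 $


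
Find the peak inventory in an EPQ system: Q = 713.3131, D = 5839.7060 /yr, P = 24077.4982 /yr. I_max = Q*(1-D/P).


D/P = 0.2425
1 - D/P = 0.7575
I_max = 713.3131 * 0.7575 = 540.3076

540.3076 units


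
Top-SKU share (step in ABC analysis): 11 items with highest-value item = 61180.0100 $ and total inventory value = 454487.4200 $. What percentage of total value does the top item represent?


Top item = 61180.0100
Total = 454487.4200
Percentage = 61180.0100 / 454487.4200 * 100 = 13.4613

13.4613%


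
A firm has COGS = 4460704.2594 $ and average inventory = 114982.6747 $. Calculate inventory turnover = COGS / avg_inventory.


Turnover = 4460704.2594 / 114982.6747 = 38.7946

38.7946


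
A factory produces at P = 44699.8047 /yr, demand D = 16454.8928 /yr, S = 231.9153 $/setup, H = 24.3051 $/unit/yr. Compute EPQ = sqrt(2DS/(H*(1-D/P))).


1 - D/P = 1 - 0.3681 = 0.6319
H*(1-D/P) = 15.3579
2DS = 7632282.8004
EPQ = sqrt(496961.1544) = 704.9547

704.9547 units


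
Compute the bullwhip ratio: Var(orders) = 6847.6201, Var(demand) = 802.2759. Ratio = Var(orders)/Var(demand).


BW = 6847.6201 / 802.2759 = 8.5352

8.5352


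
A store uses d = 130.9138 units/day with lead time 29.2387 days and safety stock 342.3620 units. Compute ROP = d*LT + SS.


d*LT = 130.9138 * 29.2387 = 3827.7493
ROP = 3827.7493 + 342.3620 = 4170.1113

4170.1113 units


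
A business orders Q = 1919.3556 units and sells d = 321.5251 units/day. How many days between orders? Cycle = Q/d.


Cycle = 1919.3556 / 321.5251 = 5.9695

5.9695 days


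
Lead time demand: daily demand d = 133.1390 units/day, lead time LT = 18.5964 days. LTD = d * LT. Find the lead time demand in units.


LTD = 133.1390 * 18.5964 = 2475.9061

2475.9061 units


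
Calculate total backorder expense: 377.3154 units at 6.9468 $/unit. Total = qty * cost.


Total = 377.3154 * 6.9468 = 2621.1346

2621.1346 $


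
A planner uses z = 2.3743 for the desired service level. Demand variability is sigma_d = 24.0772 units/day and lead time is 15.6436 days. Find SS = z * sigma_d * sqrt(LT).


sqrt(LT) = sqrt(15.6436) = 3.9552
SS = 2.3743 * 24.0772 * 3.9552 = 226.1049

226.1049 units


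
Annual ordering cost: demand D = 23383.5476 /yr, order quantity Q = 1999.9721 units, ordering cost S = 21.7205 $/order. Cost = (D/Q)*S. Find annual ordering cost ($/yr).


Number of orders = D/Q = 11.6919
Cost = 11.6919 * 21.7205 = 253.9547

253.9547 $/yr


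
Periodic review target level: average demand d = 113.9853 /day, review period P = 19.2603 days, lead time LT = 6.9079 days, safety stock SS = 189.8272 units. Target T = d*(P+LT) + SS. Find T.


P + LT = 26.1682
d*(P+LT) = 113.9853 * 26.1682 = 2982.7901
T = 2982.7901 + 189.8272 = 3172.6173

3172.6173 units


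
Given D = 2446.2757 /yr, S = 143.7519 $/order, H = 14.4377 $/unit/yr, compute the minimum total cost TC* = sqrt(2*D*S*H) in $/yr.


2*D*S*H = 10154230.1794
TC* = sqrt(10154230.1794) = 3186.5703

3186.5703 $/yr


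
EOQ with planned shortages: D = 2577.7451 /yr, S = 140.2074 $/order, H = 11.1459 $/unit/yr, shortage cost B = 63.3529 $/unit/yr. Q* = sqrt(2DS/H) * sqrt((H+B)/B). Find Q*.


sqrt(2DS/H) = 254.6613
sqrt((H+B)/B) = 1.0844
Q* = 254.6613 * 1.0844 = 276.1559

276.1559 units


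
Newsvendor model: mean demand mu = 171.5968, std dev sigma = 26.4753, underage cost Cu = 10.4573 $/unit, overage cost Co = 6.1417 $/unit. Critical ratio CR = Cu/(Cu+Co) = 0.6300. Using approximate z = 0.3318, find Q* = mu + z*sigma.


CR = Cu/(Cu+Co) = 10.4573/(10.4573+6.1417) = 0.6300
z = 0.3318
Q* = 171.5968 + 0.3318 * 26.4753 = 180.3813

180.3813 units


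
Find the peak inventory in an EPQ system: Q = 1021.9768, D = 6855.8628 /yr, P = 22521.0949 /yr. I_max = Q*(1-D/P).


D/P = 0.3044
1 - D/P = 0.6956
I_max = 1021.9768 * 0.6956 = 710.8670

710.8670 units


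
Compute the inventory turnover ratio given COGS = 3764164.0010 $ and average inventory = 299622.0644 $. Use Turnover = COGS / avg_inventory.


Turnover = 3764164.0010 / 299622.0644 = 12.5630

12.5630


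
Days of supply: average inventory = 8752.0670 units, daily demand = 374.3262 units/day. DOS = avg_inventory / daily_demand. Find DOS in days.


DOS = 8752.0670 / 374.3262 = 23.3809

23.3809 days


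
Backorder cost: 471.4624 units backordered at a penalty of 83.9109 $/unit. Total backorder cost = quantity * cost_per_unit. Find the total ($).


Total = 471.4624 * 83.9109 = 39560.8343

39560.8343 $


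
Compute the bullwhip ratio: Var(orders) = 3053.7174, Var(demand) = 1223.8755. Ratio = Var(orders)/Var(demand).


BW = 3053.7174 / 1223.8755 = 2.4951

2.4951


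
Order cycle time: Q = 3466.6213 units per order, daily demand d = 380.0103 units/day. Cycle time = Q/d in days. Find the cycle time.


Cycle = 3466.6213 / 380.0103 = 9.1224

9.1224 days


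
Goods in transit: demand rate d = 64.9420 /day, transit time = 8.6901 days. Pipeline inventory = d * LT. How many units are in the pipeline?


Pipeline = 64.9420 * 8.6901 = 564.3525

564.3525 units


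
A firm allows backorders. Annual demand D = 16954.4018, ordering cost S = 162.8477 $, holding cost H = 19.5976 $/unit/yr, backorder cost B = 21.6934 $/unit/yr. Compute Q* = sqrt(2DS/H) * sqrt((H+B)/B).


sqrt(2DS/H) = 530.8180
sqrt((H+B)/B) = 1.3796
Q* = 530.8180 * 1.3796 = 732.3345

732.3345 units


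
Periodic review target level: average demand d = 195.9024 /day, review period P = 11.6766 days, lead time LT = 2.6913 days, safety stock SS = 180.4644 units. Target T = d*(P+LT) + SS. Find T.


P + LT = 14.3679
d*(P+LT) = 195.9024 * 14.3679 = 2814.7061
T = 2814.7061 + 180.4644 = 2995.1705

2995.1705 units


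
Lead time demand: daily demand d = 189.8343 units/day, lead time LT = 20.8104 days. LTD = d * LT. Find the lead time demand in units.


LTD = 189.8343 * 20.8104 = 3950.5277

3950.5277 units


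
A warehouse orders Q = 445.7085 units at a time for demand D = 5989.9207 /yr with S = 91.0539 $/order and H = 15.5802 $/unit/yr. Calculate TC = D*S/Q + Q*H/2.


Ordering cost = D*S/Q = 1223.6824
Holding cost = Q*H/2 = 3472.1138
TC = 1223.6824 + 3472.1138 = 4695.7962

4695.7962 $/yr


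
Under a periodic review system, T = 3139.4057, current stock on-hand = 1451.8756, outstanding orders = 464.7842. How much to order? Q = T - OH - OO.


Inventory position = OH + OO = 1451.8756 + 464.7842 = 1916.6598
Q = 3139.4057 - 1916.6598 = 1222.7459

1222.7459 units


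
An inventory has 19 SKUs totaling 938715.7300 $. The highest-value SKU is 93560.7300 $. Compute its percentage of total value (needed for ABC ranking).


Top item = 93560.7300
Total = 938715.7300
Percentage = 93560.7300 / 938715.7300 * 100 = 9.9669

9.9669%


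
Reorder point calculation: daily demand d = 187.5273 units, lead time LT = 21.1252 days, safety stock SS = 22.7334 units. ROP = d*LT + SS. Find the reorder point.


d*LT = 187.5273 * 21.1252 = 3961.5517
ROP = 3961.5517 + 22.7334 = 3984.2851

3984.2851 units


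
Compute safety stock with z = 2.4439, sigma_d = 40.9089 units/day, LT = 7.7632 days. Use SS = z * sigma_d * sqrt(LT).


sqrt(LT) = sqrt(7.7632) = 2.7863
SS = 2.4439 * 40.9089 * 2.7863 = 278.5618

278.5618 units


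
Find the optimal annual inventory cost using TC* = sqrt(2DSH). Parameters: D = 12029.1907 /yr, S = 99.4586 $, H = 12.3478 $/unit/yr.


2*D*S*H = 29545975.5256
TC* = sqrt(29545975.5256) = 5435.6210

5435.6210 $/yr


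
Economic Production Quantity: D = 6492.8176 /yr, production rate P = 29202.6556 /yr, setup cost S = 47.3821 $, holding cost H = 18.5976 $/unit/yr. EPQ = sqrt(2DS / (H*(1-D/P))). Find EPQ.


1 - D/P = 1 - 0.2223 = 0.7777
H*(1-D/P) = 14.4627
2DS = 615286.6656
EPQ = sqrt(42543.0783) = 206.2597

206.2597 units


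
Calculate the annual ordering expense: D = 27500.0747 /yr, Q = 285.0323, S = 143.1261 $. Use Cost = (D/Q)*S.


Number of orders = D/Q = 96.4806
Cost = 96.4806 * 143.1261 = 13808.8857

13808.8857 $/yr


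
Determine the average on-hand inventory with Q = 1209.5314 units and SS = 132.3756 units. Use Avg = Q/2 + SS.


Q/2 = 604.7657
Avg = 604.7657 + 132.3756 = 737.1413

737.1413 units


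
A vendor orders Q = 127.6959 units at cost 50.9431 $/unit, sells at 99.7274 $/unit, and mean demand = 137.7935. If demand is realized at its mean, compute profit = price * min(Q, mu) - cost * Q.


Sales at mu = min(127.6959, 137.7935) = 127.6959
Revenue = 99.7274 * 127.6959 = 12734.7801
Total cost = 50.9431 * 127.6959 = 6505.2250
Profit = 12734.7801 - 6505.2250 = 6229.5551

6229.5551 $


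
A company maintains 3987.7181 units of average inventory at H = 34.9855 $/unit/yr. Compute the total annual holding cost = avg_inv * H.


Cost = 3987.7181 * 34.9855 = 139512.3116

139512.3116 $/yr


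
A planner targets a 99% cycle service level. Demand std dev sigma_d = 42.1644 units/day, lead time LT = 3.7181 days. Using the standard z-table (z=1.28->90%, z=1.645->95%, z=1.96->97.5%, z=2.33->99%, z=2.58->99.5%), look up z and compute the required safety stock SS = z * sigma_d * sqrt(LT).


From the table, SL = 99% corresponds to z = 2.33
sqrt(LT) = sqrt(3.7181) = 1.9282
SS = 2.33 * 42.1644 * 1.9282 = 189.4359

189.4359 units


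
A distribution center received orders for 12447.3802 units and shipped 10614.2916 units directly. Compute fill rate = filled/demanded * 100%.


FR = 10614.2916 / 12447.3802 * 100 = 85.2733

85.2733%


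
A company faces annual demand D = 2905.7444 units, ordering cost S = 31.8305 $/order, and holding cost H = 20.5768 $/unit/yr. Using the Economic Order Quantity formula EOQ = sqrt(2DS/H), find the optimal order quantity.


2*D*S = 2 * 2905.7444 * 31.8305 = 184982.5942
2*D*S/H = 8989.8621
EOQ = sqrt(8989.8621) = 94.8149

94.8149 units


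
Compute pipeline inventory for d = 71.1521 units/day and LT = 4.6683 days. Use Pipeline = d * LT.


Pipeline = 71.1521 * 4.6683 = 332.1593

332.1593 units


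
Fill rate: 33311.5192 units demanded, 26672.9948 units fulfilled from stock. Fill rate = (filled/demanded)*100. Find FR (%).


FR = 26672.9948 / 33311.5192 * 100 = 80.0714

80.0714%


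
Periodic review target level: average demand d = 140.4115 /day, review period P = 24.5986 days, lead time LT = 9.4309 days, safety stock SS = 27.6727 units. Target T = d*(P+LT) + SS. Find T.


P + LT = 34.0295
d*(P+LT) = 140.4115 * 34.0295 = 4778.1331
T = 4778.1331 + 27.6727 = 4805.8058

4805.8058 units


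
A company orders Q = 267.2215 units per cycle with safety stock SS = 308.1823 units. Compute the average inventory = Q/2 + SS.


Q/2 = 133.6107
Avg = 133.6107 + 308.1823 = 441.7930

441.7930 units


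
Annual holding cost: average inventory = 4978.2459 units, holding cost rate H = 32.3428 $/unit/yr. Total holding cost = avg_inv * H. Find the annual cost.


Cost = 4978.2459 * 32.3428 = 161010.4115

161010.4115 $/yr


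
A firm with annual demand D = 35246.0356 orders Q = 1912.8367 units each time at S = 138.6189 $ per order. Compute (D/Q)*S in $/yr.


Number of orders = D/Q = 18.4261
Cost = 18.4261 * 138.6189 = 2554.1996

2554.1996 $/yr


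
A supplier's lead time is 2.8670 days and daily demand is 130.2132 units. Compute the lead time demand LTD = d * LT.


LTD = 130.2132 * 2.8670 = 373.3212

373.3212 units


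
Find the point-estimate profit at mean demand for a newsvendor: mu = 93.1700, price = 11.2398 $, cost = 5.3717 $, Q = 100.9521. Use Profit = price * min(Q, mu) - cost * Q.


Sales at mu = min(100.9521, 93.1700) = 93.1700
Revenue = 11.2398 * 93.1700 = 1047.2122
Total cost = 5.3717 * 100.9521 = 542.2844
Profit = 1047.2122 - 542.2844 = 504.9278

504.9278 $


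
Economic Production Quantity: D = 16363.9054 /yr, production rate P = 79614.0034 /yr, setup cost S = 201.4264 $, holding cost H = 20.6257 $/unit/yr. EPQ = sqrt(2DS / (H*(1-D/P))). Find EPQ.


1 - D/P = 1 - 0.2055 = 0.7945
H*(1-D/P) = 16.3863
2DS = 6592245.1093
EPQ = sqrt(402302.6657) = 634.2733

634.2733 units


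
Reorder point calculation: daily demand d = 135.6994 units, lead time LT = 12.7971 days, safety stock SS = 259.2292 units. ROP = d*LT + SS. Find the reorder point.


d*LT = 135.6994 * 12.7971 = 1736.5588
ROP = 1736.5588 + 259.2292 = 1995.7880

1995.7880 units


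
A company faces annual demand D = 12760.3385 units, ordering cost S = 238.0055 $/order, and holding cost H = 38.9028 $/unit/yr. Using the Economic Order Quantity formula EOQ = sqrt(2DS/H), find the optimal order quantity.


2*D*S = 2 * 12760.3385 * 238.0055 = 6074061.4897
2*D*S/H = 156134.3011
EOQ = sqrt(156134.3011) = 395.1383

395.1383 units


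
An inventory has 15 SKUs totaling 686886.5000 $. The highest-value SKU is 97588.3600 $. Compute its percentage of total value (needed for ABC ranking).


Top item = 97588.3600
Total = 686886.5000
Percentage = 97588.3600 / 686886.5000 * 100 = 14.2073

14.2073%


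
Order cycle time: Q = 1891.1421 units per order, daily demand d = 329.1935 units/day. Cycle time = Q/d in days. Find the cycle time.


Cycle = 1891.1421 / 329.1935 = 5.7448

5.7448 days


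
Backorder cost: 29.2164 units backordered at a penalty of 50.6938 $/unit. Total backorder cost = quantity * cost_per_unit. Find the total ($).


Total = 29.2164 * 50.6938 = 1481.0903

1481.0903 $


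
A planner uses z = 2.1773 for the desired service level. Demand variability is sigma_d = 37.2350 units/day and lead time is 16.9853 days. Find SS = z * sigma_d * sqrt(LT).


sqrt(LT) = sqrt(16.9853) = 4.1213
SS = 2.1773 * 37.2350 * 4.1213 = 334.1229

334.1229 units


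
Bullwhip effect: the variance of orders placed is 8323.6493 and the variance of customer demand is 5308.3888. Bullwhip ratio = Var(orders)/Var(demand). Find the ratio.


BW = 8323.6493 / 5308.3888 = 1.5680

1.5680


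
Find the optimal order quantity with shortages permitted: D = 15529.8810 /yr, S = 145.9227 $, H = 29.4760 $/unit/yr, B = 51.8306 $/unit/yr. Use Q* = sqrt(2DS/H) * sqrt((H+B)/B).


sqrt(2DS/H) = 392.1265
sqrt((H+B)/B) = 1.2525
Q* = 392.1265 * 1.2525 = 491.1295

491.1295 units


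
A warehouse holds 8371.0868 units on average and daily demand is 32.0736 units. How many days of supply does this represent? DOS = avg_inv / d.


DOS = 8371.0868 / 32.0736 = 260.9962

260.9962 days


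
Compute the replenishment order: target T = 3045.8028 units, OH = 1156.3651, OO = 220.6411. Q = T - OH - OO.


Inventory position = OH + OO = 1156.3651 + 220.6411 = 1377.0062
Q = 3045.8028 - 1377.0062 = 1668.7966

1668.7966 units


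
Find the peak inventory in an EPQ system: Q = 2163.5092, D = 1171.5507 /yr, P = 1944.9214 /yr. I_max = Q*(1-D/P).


D/P = 0.6024
1 - D/P = 0.3976
I_max = 2163.5092 * 0.3976 = 860.2891

860.2891 units


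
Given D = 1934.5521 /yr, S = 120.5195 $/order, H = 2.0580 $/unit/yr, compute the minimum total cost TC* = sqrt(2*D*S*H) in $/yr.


2*D*S*H = 959650.5525
TC* = sqrt(959650.5525) = 979.6176

979.6176 $/yr


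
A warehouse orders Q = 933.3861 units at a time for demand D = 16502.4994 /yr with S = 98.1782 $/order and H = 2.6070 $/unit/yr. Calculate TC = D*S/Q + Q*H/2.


Ordering cost = D*S/Q = 1735.8151
Holding cost = Q*H/2 = 1216.6688
TC = 1735.8151 + 1216.6688 = 2952.4839

2952.4839 $/yr
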